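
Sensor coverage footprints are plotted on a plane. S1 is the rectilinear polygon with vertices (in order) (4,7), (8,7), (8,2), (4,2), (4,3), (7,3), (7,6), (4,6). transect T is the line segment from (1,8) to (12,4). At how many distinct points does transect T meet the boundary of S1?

4

The segment meets the boundary at (8,5.455), (7,5.818), (6.5,6), (4,6.909).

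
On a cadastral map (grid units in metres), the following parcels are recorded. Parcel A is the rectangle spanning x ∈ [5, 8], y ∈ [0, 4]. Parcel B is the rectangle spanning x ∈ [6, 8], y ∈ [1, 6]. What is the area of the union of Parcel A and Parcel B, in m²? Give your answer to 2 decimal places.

By inclusion–exclusion:
Individual areas: |Parcel A| = 12, |Parcel B| = 10.
|Parcel A∩Parcel B|: x∈[6,8], y∈[1,4] → 2·3 = 6.
|Parcel A ∪ Parcel B| = 22 − 6 = 16.00.

16.00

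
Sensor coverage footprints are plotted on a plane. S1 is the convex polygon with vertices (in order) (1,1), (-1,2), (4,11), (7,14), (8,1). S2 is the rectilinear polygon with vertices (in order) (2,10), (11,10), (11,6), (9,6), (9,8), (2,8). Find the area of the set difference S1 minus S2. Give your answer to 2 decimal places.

58.51

|S1| = 67.5, |S1∩S2| = 8.9915.
|S1 ∖ S2| = |S1| − |S1∩S2| = 67.5 − 8.9915 = 58.51.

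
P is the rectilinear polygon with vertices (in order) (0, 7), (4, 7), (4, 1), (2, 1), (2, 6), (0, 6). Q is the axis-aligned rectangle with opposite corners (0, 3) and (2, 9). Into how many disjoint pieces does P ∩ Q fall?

1

P ∩ Q is a single connected region.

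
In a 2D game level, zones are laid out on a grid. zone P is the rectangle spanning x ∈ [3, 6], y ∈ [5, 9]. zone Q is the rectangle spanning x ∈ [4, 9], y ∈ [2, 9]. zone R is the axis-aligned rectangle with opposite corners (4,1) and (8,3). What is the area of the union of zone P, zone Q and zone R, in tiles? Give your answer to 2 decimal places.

43.00

By inclusion–exclusion:
Individual areas: |zone P| = 12, |zone Q| = 35, |zone R| = 8.
|zone P∩zone Q|: x∈[4,6], y∈[5,9] → 2·4 = 8.
|zone P∩zone R| = 0 (no overlap).
|zone Q∩zone R|: x∈[4,8], y∈[2,3] → 4·1 = 4.
|zone P∩zone Q∩zone R| = 0.
|zone P ∪ zone Q ∪ zone R| = 55 − 12 + 0 = 43.00.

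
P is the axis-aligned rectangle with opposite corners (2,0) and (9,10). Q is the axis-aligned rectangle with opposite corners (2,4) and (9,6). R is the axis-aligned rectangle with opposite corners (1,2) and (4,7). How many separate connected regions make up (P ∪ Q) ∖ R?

(P ∪ Q) ∖ R is a single connected region.

1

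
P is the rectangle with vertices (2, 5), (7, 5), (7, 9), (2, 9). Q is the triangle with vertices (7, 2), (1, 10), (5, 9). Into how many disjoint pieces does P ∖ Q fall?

2

P ∖ Q splits into 2 disjoint pieces (area 5.7143, area 5.0417).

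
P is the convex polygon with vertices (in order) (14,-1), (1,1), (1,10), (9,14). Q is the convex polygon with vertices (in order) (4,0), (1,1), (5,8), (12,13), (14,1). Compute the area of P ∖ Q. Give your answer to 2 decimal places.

|P| = 128.5, |P∩Q| = 79.651.
|P ∖ Q| = |P| − |P∩Q| = 128.5 − 79.651 = 48.85.

48.85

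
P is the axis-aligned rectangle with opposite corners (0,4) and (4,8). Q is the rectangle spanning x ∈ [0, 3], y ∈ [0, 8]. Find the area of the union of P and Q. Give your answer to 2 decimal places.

By inclusion–exclusion:
Individual areas: |P| = 16, |Q| = 24.
|P∩Q|: x∈[0,3], y∈[4,8] → 3·4 = 12.
|P ∪ Q| = 40 − 12 = 28.00.

28.00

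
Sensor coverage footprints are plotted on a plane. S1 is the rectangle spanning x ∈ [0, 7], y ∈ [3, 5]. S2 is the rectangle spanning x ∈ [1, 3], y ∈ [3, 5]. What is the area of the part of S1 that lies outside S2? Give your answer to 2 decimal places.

10.00

|S1∩S2|: x∈[1,3], y∈[3,5] → 2·2 = 4.
|S1| = 14.
|S1 ∖ S2| = |S1| − |S1∩S2| = 14 − 4 = 10.00.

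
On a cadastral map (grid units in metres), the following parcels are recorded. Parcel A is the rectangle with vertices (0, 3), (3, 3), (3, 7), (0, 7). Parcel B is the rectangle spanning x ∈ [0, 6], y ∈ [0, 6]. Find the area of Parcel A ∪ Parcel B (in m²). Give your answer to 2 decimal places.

39.00

By inclusion–exclusion:
Individual areas: |Parcel A| = 12, |Parcel B| = 36.
|Parcel A∩Parcel B|: x∈[0,3], y∈[3,6] → 3·3 = 9.
|Parcel A ∪ Parcel B| = 48 − 9 = 39.00.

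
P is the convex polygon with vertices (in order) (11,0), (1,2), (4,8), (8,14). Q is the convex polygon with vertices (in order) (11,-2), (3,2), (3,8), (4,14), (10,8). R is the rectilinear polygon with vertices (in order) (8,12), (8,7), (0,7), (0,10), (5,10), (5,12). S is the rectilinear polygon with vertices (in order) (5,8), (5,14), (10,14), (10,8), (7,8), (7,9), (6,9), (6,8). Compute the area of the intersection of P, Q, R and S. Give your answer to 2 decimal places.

7.05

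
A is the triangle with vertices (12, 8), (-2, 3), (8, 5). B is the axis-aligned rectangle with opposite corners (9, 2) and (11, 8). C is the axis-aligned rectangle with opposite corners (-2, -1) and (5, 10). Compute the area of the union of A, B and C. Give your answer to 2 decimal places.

94.58

By inclusion–exclusion:
Individual areas: |A| = 11, |B| = 12, |C| = 77.
|A∩B| = 1.5714.
|A∩C| = 3.85.
|B∩C| = 0 (no overlap).
|A∩B∩C| = 0.
|A ∪ B ∪ C| = 100 − 5.4214 + 0 = 94.58.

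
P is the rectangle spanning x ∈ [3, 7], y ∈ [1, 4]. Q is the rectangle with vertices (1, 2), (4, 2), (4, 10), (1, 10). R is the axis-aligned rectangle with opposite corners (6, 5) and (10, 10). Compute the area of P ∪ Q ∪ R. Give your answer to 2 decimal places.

By inclusion–exclusion:
Individual areas: |P| = 12, |Q| = 24, |R| = 20.
|P∩Q|: x∈[3,4], y∈[2,4] → 1·2 = 2.
|P∩R| = 0 (no overlap).
|Q∩R| = 0 (no overlap).
|P∩Q∩R| = 0.
|P ∪ Q ∪ R| = 56 − 2 + 0 = 54.00.

54.00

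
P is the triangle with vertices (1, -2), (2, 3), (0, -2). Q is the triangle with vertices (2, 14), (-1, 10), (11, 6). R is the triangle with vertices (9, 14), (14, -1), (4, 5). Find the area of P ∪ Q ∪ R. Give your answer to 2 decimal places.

85.98

By inclusion–exclusion:
Individual areas: |P| = 2.5, |Q| = 30, |R| = 60.
|P∩Q| = 0.
|P∩R| = 0.
|Q∩R| = 6.516.
|P∩Q∩R| = 0.
|P ∪ Q ∪ R| = 92.5 − 6.516 + 0 = 85.98.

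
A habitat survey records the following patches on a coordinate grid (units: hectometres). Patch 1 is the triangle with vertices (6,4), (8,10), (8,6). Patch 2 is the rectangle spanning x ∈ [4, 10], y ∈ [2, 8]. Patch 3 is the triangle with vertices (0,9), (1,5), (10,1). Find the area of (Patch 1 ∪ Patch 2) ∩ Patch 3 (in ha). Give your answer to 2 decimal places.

The region (Patch 1 ∪ Patch 2) ∩ Patch 3 is the polygon with vertices (7.75,2), (4,3.667), (4,5.8), (8.75,2).
By the shoelace formula its area is 5.90.

5.90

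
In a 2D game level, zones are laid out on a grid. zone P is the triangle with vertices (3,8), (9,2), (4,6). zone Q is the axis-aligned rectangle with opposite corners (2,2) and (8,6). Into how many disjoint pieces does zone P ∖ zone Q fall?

zone P ∖ zone Q splits into 2 disjoint pieces (area 1, area 0.1).

2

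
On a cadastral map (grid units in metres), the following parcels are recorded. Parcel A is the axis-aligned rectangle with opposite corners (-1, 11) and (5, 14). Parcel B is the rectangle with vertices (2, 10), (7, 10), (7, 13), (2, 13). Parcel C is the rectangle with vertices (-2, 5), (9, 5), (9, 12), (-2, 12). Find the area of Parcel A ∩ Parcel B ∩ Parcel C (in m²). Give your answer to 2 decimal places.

The intersection is the polygon with vertices (2,11), (2,12), (5,12), (5,11).
By the shoelace formula its area is 3.00.

3.00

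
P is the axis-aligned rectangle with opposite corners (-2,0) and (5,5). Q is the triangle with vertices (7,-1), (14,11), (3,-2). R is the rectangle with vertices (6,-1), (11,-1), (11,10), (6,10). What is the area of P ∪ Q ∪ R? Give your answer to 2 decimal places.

96.66

By inclusion–exclusion:
Individual areas: |P| = 35, |Q| = 20.5, |R| = 55.
|P∩Q| = 0.0559.
|P∩R| = 0 (no overlap).
|Q∩R| = 13.7857.
|P∩Q∩R| = 0.
|P ∪ Q ∪ R| = 110.5 − 13.8417 + 0 = 96.66.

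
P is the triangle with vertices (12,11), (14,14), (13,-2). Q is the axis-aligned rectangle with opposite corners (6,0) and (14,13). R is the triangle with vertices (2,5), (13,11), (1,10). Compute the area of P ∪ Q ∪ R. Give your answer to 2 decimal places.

123.76

By inclusion–exclusion:
Individual areas: |P| = 14.5, |Q| = 104, |R| = 30.5.
|P∩Q| = 13.9191.
|P∩R| = 0.2203.
|Q∩R| = 11.322.
|P∩Q∩R| = 0.2203.
|P ∪ Q ∪ R| = 149 − 25.4614 + 0.2203 = 123.76.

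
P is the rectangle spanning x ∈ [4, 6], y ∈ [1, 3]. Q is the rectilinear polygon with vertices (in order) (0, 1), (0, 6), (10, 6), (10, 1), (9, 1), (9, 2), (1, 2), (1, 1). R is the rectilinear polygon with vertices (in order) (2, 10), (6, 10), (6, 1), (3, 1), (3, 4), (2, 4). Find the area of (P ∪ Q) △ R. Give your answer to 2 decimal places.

45.00

|P ∪ Q| = 44.
|(P ∪ Q) ∩ R| = 16.
|(P ∪ Q) △ R| = 44 + 33 − 32 = 45.00.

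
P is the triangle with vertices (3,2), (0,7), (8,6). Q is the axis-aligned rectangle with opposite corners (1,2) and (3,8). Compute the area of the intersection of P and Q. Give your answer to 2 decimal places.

The intersection is the polygon with vertices (1,5.333), (1,6.875), (3,6.625), (3,2).
By the shoelace formula its area is 6.17.

6.17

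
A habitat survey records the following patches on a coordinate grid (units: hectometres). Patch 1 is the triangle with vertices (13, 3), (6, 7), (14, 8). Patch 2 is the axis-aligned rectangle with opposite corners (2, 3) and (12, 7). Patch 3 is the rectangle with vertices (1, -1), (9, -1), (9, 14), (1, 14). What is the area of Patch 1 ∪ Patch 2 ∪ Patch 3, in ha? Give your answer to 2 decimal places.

By inclusion–exclusion:
Individual areas: |Patch 1| = 19.5, |Patch 2| = 40, |Patch 3| = 120.
|Patch 1∩Patch 2| = 10.2857.
|Patch 1∩Patch 3| = 3.1339.
|Patch 2∩Patch 3|: x∈[2,9], y∈[3,7] → 7·4 = 28.
|Patch 1∩Patch 2∩Patch 3| = 2.5714.
|Patch 1 ∪ Patch 2 ∪ Patch 3| = 179.5 − 41.4196 + 2.5714 = 140.65.

140.65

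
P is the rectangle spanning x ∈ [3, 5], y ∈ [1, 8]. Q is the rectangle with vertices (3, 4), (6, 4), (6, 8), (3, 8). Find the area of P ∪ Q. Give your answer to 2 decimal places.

By inclusion–exclusion:
Individual areas: |P| = 14, |Q| = 12.
|P∩Q|: x∈[3,5], y∈[4,8] → 2·4 = 8.
|P ∪ Q| = 26 − 8 = 18.00.

18.00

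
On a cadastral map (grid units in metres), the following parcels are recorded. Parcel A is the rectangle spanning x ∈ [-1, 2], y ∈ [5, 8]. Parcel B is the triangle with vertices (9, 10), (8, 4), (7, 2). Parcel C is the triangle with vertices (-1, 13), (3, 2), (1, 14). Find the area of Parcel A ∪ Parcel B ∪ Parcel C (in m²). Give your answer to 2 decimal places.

By inclusion–exclusion:
Individual areas: |Parcel A| = 9, |Parcel B| = 2, |Parcel C| = 13.
|Parcel A∩Parcel B| = 0.
|Parcel A∩Parcel C| = 1.9091.
|Parcel B∩Parcel C| = 0.
|Parcel A∩Parcel B∩Parcel C| = 0.
|Parcel A ∪ Parcel B ∪ Parcel C| = 24 − 1.9091 + 0 = 22.09.

22.09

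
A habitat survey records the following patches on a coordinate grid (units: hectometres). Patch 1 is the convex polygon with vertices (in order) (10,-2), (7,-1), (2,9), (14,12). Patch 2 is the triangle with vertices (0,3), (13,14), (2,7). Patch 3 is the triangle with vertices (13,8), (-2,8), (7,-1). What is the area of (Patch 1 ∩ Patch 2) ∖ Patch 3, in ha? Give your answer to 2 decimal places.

|Patch 1 ∩ Patch 2| = 7.8856.
|(Patch 1 ∩ Patch 2) ∩ Patch 3| = 3.1781.
|(Patch 1 ∩ Patch 2) ∖ Patch 3| = 7.8856 − 3.1781 = 4.71.

4.71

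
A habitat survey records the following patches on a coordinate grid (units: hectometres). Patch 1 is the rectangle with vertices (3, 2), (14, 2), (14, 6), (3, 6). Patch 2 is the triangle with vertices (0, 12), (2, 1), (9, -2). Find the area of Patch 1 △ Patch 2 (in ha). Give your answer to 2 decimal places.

|Patch 1| = 44, |Patch 2| = 35.5, |Patch 1∩Patch 2| = 8.5714.
|Patch 1 △ Patch 2| = |Patch 1| + |Patch 2| − 2·|Patch 1∩Patch 2| = 44 + 35.5 − 17.1429 = 62.36.

62.36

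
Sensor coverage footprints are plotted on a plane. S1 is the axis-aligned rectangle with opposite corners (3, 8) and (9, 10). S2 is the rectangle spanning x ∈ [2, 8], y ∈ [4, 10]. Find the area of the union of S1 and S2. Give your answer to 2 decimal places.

38.00

By inclusion–exclusion:
Individual areas: |S1| = 12, |S2| = 36.
|S1∩S2|: x∈[3,8], y∈[8,10] → 5·2 = 10.
|S1 ∪ S2| = 48 − 10 = 38.00.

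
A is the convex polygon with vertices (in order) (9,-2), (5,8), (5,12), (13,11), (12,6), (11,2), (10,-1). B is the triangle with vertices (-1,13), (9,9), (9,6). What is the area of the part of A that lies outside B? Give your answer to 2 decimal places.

|A| = 68.5, |A∩B| = 9.6.
|A ∖ B| = |A| − |A∩B| = 68.5 − 9.6 = 58.90.

58.90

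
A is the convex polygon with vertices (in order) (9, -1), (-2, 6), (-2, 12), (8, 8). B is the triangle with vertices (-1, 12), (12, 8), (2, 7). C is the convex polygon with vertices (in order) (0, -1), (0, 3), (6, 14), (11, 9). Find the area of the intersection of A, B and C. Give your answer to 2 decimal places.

The intersection is the polygon with vertices (8.044,7.604), (2.192,7.019), (3.672,9.731), (8,8).
By the shoelace formula its area is 8.32.

8.32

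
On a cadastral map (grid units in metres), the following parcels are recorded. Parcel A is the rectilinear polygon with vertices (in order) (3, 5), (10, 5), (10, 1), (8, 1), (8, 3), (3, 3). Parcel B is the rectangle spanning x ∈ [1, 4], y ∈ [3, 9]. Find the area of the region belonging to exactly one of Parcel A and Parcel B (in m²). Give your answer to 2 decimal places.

|Parcel A| = 18, |Parcel B| = 18, |Parcel A∩Parcel B| = 2.
|Parcel A △ Parcel B| = |Parcel A| + |Parcel B| − 2·|Parcel A∩Parcel B| = 18 + 18 − 4 = 32.00.

32.00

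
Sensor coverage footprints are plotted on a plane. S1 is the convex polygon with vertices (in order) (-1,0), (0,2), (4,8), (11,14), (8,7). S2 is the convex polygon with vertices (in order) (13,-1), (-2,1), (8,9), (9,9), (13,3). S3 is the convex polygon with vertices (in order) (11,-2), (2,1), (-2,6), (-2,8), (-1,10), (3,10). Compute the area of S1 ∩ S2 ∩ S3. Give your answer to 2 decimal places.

The intersection is the polygon with vertices (0.857,3.286), (5.174,6.739), (6.024,5.463), (1.343,1.822), (0.545,2.818).
By the shoelace formula its area is 8.87.

8.87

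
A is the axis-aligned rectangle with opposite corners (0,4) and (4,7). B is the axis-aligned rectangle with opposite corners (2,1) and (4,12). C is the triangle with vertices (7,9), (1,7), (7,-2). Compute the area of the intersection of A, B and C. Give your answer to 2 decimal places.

The intersection is the polygon with vertices (3,4), (2,5.5), (2,7), (4,7), (4,4).
By the shoelace formula its area is 5.25.

5.25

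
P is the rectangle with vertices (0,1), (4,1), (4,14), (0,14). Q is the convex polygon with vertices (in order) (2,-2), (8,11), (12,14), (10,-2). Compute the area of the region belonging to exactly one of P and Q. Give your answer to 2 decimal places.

132.18

|P| = 52, |Q| = 81, |P∩Q| = 0.4103.
|P △ Q| = |P| + |Q| − 2·|P∩Q| = 52 + 81 − 0.8205 = 132.18.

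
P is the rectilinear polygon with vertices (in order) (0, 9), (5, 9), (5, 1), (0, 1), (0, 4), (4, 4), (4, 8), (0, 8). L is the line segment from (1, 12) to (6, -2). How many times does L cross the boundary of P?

The segment meets the boundary at (3.857,4), (2.429,8), (4.929,1), (2.071,9).

4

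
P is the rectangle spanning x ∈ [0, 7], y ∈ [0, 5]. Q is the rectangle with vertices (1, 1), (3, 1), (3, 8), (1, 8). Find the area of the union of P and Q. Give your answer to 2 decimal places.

By inclusion–exclusion:
Individual areas: |P| = 35, |Q| = 14.
|P∩Q|: x∈[1,3], y∈[1,5] → 2·4 = 8.
|P ∪ Q| = 49 − 8 = 41.00.

41.00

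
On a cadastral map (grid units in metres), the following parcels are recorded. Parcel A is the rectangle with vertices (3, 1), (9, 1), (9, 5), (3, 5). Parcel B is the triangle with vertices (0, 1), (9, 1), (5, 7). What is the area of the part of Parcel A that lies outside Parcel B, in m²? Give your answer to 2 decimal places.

5.40

|Parcel A| = 24, |Parcel A∩Parcel B| = 18.6.
|Parcel A ∖ Parcel B| = |Parcel A| − |Parcel A∩Parcel B| = 24 − 18.6 = 5.40.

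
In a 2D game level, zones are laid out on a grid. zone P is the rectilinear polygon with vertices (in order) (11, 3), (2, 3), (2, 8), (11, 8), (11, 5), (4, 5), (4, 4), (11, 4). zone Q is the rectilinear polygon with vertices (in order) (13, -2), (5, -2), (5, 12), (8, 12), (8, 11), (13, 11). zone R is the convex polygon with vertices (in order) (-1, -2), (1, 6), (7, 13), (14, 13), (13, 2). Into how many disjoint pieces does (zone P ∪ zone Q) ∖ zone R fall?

3

(zone P ∪ zone Q) ∖ zone R splits into 3 disjoint pieces (area 0.2976, area 0.7619, area 22.8571).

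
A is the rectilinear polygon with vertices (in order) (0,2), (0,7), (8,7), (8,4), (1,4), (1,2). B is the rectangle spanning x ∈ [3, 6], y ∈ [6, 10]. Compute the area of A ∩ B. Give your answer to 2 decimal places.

3.00

The intersection is the polygon with vertices (6,7), (6,6), (3,6), (3,7).
By the shoelace formula its area is 3.00.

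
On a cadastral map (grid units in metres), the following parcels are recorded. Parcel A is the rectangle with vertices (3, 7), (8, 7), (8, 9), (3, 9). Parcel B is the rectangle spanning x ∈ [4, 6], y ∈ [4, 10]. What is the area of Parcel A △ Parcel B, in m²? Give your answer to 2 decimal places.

|Parcel A∩Parcel B|: x∈[4,6], y∈[7,9] → 2·2 = 4.
|Parcel A △ Parcel B| = |Parcel A| + |Parcel B| − 2·|Parcel A∩Parcel B| = 10 + 12 − 8 = 14.00.

14.00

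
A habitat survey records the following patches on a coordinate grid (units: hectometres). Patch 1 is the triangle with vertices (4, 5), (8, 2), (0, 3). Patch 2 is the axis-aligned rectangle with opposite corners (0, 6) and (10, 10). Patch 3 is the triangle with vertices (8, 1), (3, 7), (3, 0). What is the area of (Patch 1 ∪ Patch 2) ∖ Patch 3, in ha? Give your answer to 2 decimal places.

|Patch 1 ∪ Patch 2| = 50.
|(Patch 1 ∪ Patch 2) ∩ Patch 3| = 6.9582.
|(Patch 1 ∪ Patch 2) ∖ Patch 3| = 50 − 6.9582 = 43.04.

43.04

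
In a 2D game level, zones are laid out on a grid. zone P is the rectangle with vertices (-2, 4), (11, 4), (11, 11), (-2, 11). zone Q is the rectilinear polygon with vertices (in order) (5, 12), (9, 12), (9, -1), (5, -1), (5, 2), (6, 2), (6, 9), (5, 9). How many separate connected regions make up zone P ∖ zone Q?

2

zone P ∖ zone Q splits into 2 disjoint pieces (area 14, area 54).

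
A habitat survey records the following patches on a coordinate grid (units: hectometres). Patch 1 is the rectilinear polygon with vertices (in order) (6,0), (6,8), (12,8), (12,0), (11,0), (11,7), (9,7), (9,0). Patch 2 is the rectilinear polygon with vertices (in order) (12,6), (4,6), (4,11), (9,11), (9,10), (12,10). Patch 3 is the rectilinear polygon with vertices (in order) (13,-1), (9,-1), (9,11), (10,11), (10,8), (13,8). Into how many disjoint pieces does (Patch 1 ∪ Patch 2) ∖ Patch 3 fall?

(Patch 1 ∪ Patch 2) ∖ Patch 3 splits into 2 disjoint pieces (area 43, area 4).

2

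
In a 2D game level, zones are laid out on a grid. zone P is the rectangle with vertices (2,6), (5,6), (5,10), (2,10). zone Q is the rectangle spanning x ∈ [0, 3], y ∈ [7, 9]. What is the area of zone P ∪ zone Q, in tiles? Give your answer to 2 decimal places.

16.00

By inclusion–exclusion:
Individual areas: |zone P| = 12, |zone Q| = 6.
|zone P∩zone Q|: x∈[2,3], y∈[7,9] → 1·2 = 2.
|zone P ∪ zone Q| = 18 − 2 = 16.00.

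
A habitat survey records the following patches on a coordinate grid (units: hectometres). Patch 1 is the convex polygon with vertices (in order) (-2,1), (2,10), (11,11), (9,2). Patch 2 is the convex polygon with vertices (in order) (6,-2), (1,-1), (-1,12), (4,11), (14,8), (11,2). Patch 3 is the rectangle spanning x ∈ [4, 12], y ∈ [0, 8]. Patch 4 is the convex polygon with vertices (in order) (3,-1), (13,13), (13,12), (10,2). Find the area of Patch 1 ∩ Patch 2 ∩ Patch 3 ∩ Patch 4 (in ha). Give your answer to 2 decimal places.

The intersection is the polygon with vertices (4.875,1.625), (9.429,8), (10.333,8), (9,2).
By the shoelace formula its area is 15.01.

15.01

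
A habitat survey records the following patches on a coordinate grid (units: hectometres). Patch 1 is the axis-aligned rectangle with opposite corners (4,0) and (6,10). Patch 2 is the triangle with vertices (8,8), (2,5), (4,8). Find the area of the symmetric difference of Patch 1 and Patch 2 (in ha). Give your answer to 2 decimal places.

|Patch 1| = 20, |Patch 2| = 6, |Patch 1∩Patch 2| = 3.
|Patch 1 △ Patch 2| = |Patch 1| + |Patch 2| − 2·|Patch 1∩Patch 2| = 20 + 6 − 6 = 20.00.

20.00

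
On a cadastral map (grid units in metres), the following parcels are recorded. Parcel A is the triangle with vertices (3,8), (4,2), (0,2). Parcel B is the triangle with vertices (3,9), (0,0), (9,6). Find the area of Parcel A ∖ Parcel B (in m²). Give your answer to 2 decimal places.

1.63

|Parcel A| = 12, |Parcel A∩Parcel B| = 10.3667.
|Parcel A ∖ Parcel B| = |Parcel A| − |Parcel A∩Parcel B| = 12 − 10.3667 = 1.63.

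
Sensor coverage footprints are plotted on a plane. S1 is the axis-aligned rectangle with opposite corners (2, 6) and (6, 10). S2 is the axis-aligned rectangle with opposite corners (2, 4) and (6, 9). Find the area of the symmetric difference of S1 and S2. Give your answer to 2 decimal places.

|S1∩S2|: x∈[2,6], y∈[6,9] → 4·3 = 12.
|S1 △ S2| = |S1| + |S2| − 2·|S1∩S2| = 16 + 20 − 24 = 12.00.

12.00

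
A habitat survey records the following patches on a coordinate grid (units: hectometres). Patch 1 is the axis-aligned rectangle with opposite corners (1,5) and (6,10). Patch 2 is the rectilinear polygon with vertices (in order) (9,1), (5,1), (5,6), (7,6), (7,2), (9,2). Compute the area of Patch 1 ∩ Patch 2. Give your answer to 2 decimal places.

The intersection is the polygon with vertices (6,5), (5,5), (5,6), (6,6).
By the shoelace formula its area is 1.00.

1.00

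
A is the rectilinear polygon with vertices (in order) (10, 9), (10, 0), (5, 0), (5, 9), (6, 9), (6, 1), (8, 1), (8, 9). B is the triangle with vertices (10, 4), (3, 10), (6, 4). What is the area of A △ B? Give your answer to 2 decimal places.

31.86

|A| = 29, |B| = 12, |A∩B| = 4.5714.
|A △ B| = |A| + |B| − 2·|A∩B| = 29 + 12 − 9.1429 = 31.86.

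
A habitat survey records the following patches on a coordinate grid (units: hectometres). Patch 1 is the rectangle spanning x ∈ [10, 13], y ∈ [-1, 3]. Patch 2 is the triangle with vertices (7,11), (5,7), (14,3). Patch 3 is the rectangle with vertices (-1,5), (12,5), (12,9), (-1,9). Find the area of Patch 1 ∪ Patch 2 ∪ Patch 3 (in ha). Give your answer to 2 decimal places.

69.54

By inclusion–exclusion:
Individual areas: |Patch 1| = 12, |Patch 2| = 22, |Patch 3| = 52.
|Patch 1∩Patch 2| = 0.
|Patch 1∩Patch 3| = 0 (no overlap).
|Patch 2∩Patch 3| = 16.4643.
|Patch 1∩Patch 2∩Patch 3| = 0.
|Patch 1 ∪ Patch 2 ∪ Patch 3| = 86 − 16.4643 + 0 = 69.54.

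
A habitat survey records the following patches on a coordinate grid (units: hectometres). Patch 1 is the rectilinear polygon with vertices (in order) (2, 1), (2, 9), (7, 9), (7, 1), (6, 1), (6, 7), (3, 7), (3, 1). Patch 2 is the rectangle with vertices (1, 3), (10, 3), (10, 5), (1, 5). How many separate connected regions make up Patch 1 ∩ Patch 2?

2

Patch 1 ∩ Patch 2 splits into 2 disjoint pieces (area 2, area 2).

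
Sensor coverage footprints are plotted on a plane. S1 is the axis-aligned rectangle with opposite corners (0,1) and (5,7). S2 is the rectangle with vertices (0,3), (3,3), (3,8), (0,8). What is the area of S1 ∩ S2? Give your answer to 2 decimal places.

|S1∩S2|: x∈[0,3], y∈[3,7] → 3·4 = 12.

12.00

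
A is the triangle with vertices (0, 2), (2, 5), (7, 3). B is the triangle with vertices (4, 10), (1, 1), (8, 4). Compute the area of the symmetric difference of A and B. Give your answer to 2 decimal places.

|A| = 9.5, |B| = 27, |A∩B| = 6.7786.
|A △ B| = |A| + |B| − 2·|A∩B| = 9.5 + 27 − 13.5571 = 22.94.

22.94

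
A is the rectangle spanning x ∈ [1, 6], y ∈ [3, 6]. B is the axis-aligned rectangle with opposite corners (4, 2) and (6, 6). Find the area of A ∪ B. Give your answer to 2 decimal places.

By inclusion–exclusion:
Individual areas: |A| = 15, |B| = 8.
|A∩B|: x∈[4,6], y∈[3,6] → 2·3 = 6.
|A ∪ B| = 23 − 6 = 17.00.

17.00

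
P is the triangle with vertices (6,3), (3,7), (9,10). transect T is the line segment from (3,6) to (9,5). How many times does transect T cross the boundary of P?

The segment meets the boundary at (7,5.333), (3.857,5.857).

2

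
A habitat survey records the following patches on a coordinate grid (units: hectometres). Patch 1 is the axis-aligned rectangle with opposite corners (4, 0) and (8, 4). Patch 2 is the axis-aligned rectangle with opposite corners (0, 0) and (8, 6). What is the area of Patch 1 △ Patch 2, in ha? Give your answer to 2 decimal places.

|Patch 1∩Patch 2|: x∈[4,8], y∈[0,4] → 4·4 = 16.
|Patch 1 △ Patch 2| = |Patch 1| + |Patch 2| − 2·|Patch 1∩Patch 2| = 16 + 48 − 32 = 32.00.

32.00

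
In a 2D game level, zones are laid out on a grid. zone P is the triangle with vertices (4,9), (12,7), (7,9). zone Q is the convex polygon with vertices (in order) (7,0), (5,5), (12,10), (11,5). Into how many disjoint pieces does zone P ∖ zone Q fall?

zone P ∖ zone Q splits into 2 disjoint pieces (area 2.3718, area 0.0238).

2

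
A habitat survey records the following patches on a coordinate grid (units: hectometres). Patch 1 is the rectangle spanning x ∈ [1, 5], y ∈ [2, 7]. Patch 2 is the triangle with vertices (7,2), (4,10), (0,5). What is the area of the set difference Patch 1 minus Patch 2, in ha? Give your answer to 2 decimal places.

7.08

|Patch 1| = 20, |Patch 1∩Patch 2| = 12.9179.
|Patch 1 ∖ Patch 2| = |Patch 1| − |Patch 1∩Patch 2| = 20 − 12.9179 = 7.08.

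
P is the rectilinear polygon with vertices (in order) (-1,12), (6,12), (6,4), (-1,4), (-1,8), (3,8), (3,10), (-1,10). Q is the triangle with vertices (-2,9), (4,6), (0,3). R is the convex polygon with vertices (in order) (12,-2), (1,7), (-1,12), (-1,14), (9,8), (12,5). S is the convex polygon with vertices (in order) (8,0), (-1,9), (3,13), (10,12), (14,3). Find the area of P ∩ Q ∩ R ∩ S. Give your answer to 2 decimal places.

2.32

The intersection is the polygon with vertices (3.072,5.304), (1,7), (0.75,7.625), (4,6).
By the shoelace formula its area is 2.32.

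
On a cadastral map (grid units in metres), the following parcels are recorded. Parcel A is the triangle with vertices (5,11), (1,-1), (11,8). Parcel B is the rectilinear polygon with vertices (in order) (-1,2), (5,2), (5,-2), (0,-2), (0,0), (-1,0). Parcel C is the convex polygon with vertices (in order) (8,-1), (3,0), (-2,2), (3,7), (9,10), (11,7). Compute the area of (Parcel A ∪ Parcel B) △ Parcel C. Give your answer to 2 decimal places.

57.28

|Parcel A ∪ Parcel B| = 60.5.
|(Parcel A ∪ Parcel B) ∩ Parcel C| = 41.1083.
|(Parcel A ∪ Parcel B) △ Parcel C| = 60.5 + 79 − 82.2167 = 57.28.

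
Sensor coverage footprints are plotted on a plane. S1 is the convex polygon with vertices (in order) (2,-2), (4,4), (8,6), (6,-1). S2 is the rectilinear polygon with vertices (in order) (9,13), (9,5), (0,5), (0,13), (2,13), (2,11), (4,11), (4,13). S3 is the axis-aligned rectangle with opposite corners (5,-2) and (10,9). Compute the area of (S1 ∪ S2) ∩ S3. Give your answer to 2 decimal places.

|S1 ∪ S2| = 90.1429.
|(S1 ∪ S2) ∩ S3| = 27.02.

27.02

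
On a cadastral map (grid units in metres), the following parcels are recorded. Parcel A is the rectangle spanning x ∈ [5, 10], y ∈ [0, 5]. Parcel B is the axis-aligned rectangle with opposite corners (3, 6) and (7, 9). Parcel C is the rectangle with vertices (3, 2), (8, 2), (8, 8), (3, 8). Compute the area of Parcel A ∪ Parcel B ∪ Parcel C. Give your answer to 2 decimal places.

50.00

By inclusion–exclusion:
Individual areas: |Parcel A| = 25, |Parcel B| = 12, |Parcel C| = 30.
|Parcel A∩Parcel B| = 0 (no overlap).
|Parcel A∩Parcel C|: x∈[5,8], y∈[2,5] → 3·3 = 9.
|Parcel B∩Parcel C|: x∈[3,7], y∈[6,8] → 4·2 = 8.
|Parcel A∩Parcel B∩Parcel C| = 0.
|Parcel A ∪ Parcel B ∪ Parcel C| = 67 − 17 + 0 = 50.00.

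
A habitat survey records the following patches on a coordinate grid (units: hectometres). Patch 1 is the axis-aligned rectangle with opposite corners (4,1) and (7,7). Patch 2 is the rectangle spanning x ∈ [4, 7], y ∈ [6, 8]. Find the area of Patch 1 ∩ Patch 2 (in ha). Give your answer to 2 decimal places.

|Patch 1∩Patch 2|: x∈[4,7], y∈[6,7] → 3·1 = 3.

3.00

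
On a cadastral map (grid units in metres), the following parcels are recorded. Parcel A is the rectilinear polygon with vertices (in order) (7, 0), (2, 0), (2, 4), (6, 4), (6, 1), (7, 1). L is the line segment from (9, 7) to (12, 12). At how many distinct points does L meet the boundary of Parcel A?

0

The segment lies entirely outside Parcel A and never meets its boundary.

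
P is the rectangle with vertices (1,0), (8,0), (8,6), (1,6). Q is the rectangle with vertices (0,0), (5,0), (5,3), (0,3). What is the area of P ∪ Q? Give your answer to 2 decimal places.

45.00

By inclusion–exclusion:
Individual areas: |P| = 42, |Q| = 15.
|P∩Q|: x∈[1,5], y∈[0,3] → 4·3 = 12.
|P ∪ Q| = 57 − 12 = 45.00.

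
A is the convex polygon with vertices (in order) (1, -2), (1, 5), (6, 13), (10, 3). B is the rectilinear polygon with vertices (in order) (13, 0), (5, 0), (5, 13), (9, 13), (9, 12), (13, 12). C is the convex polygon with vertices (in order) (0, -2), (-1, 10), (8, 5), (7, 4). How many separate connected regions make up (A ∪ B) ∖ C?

1

(A ∪ B) ∖ C is a single connected region.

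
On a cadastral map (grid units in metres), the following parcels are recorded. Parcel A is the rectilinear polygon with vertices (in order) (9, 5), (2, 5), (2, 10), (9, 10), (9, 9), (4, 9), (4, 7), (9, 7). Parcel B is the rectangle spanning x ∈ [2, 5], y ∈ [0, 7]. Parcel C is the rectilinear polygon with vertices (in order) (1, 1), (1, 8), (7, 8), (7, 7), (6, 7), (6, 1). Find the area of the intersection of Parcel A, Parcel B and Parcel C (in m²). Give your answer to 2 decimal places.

The intersection is the polygon with vertices (2,7), (4,7), (5,7), (5,5), (2,5).
By the shoelace formula its area is 6.00.

6.00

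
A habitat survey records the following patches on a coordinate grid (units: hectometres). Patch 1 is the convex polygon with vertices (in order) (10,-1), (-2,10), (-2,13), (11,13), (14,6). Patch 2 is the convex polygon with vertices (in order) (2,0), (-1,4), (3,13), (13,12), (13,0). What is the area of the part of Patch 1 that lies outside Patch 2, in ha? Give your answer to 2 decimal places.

|Patch 1| = 133.5, |Patch 1∩Patch 2| = 109.9056.
|Patch 1 ∖ Patch 2| = |Patch 1| − |Patch 1∩Patch 2| = 133.5 − 109.9056 = 23.59.

23.59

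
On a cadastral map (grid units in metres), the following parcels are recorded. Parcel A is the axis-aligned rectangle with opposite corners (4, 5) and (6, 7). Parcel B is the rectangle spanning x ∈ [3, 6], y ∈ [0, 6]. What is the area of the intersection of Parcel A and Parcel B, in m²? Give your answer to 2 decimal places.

|Parcel A∩Parcel B|: x∈[4,6], y∈[5,6] → 2·1 = 2.

2.00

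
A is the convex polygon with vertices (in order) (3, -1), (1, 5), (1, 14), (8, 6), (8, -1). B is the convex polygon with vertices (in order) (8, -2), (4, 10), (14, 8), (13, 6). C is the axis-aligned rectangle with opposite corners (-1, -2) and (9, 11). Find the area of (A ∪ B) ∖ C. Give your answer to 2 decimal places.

28.24

|A ∪ B| = 111.197.
|(A ∪ B) ∩ C| = 82.9595.
|(A ∪ B) ∖ C| = 111.197 − 82.9595 = 28.24.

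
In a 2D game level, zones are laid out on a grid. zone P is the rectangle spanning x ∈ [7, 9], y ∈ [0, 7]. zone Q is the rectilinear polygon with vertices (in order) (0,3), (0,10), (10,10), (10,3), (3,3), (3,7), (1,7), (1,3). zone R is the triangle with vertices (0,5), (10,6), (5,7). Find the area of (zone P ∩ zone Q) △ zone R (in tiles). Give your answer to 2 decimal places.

|zone P ∩ zone Q| = 8.
|(zone P ∩ zone Q) ∩ zone R| = 1.2.
|(zone P ∩ zone Q) △ zone R| = 8 + 7.5 − 2.4 = 13.10.

13.10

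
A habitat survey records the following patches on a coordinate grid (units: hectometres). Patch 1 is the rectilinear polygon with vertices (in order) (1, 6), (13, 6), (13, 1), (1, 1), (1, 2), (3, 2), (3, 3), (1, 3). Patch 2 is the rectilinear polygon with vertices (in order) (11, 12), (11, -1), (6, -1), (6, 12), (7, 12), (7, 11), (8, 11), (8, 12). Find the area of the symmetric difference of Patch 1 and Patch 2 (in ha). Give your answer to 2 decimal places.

|Patch 1| = 58, |Patch 2| = 64, |Patch 1∩Patch 2| = 25.
|Patch 1 △ Patch 2| = |Patch 1| + |Patch 2| − 2·|Patch 1∩Patch 2| = 58 + 64 − 50 = 72.00.

72.00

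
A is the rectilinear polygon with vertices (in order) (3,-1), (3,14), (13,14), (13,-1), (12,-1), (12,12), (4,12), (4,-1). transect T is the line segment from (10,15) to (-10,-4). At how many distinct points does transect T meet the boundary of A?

4

The segment meets the boundary at (4,9.3), (3,8.35), (6.842,12), (8.947,14).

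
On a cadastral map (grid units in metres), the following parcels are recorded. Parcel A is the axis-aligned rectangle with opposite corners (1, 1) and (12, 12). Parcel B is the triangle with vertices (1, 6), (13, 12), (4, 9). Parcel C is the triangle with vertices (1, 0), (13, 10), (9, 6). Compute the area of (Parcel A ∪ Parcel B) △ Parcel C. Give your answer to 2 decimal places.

117.38

|Parcel A ∪ Parcel B| = 121.0833.
|(Parcel A ∪ Parcel B) ∩ Parcel C| = 3.85.
|(Parcel A ∪ Parcel B) △ Parcel C| = 121.0833 + 4 − 7.7 = 117.38.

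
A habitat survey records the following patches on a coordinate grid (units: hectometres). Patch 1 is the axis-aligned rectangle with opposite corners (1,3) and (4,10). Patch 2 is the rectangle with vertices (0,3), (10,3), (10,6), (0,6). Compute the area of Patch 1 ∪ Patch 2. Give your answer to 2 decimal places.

By inclusion–exclusion:
Individual areas: |Patch 1| = 21, |Patch 2| = 30.
|Patch 1∩Patch 2|: x∈[1,4], y∈[3,6] → 3·3 = 9.
|Patch 1 ∪ Patch 2| = 51 − 9 = 42.00.

42.00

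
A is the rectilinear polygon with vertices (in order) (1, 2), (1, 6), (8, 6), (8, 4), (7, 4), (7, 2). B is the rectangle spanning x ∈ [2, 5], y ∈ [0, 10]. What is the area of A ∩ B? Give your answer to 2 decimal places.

12.00

The intersection is the polygon with vertices (5,6), (5,2), (2,2), (2,6).
By the shoelace formula its area is 12.00.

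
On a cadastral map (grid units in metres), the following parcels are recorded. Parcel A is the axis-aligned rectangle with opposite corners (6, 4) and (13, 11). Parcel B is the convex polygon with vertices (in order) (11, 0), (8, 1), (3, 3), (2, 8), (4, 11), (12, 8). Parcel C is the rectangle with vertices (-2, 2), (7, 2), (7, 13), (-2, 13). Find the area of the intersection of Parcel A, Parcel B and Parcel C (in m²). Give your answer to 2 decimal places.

The intersection is the polygon with vertices (6,10.25), (7,9.875), (7,4), (6,4).
By the shoelace formula its area is 6.06.

6.06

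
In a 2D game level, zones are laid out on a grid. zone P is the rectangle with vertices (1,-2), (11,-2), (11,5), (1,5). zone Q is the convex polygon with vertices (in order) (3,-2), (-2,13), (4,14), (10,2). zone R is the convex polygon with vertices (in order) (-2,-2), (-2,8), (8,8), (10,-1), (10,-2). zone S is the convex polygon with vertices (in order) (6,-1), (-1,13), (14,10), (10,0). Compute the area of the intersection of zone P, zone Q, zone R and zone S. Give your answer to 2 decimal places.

The intersection is the polygon with vertices (8.8,4.4), (9.409,1.662), (5.722,-0.444), (3,5), (8.5,5).
By the shoelace formula its area is 22.31.

22.31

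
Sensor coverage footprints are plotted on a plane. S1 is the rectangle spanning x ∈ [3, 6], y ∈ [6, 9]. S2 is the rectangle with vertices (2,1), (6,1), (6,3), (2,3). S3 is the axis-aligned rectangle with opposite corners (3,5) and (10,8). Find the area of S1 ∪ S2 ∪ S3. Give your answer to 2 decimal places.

32.00

By inclusion–exclusion:
Individual areas: |S1| = 9, |S2| = 8, |S3| = 21.
|S1∩S2| = 0 (no overlap).
|S1∩S3|: x∈[3,6], y∈[6,8] → 3·2 = 6.
|S2∩S3| = 0 (no overlap).
|S1∩S2∩S3| = 0.
|S1 ∪ S2 ∪ S3| = 38 − 6 + 0 = 32.00.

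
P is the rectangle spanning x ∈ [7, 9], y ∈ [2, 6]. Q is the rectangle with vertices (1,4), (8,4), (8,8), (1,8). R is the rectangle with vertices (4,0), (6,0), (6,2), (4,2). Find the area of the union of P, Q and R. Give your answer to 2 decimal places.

By inclusion–exclusion:
Individual areas: |P| = 8, |Q| = 28, |R| = 4.
|P∩Q|: x∈[7,8], y∈[4,6] → 1·2 = 2.
|P∩R| = 0 (no overlap).
|Q∩R| = 0 (no overlap).
|P∩Q∩R| = 0.
|P ∪ Q ∪ R| = 40 − 2 + 0 = 38.00.

38.00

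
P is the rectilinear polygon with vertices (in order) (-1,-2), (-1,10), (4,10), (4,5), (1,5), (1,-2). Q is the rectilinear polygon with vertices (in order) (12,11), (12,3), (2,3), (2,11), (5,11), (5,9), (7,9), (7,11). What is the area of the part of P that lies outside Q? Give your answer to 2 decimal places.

29.00

|P| = 39, |P∩Q| = 10.
|P ∖ Q| = |P| − |P∩Q| = 39 − 10 = 29.00.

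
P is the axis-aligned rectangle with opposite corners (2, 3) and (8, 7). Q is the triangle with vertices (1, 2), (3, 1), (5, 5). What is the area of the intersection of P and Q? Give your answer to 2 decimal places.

The intersection is the polygon with vertices (2.333,3), (5,5), (4,3).
By the shoelace formula its area is 1.67.

1.67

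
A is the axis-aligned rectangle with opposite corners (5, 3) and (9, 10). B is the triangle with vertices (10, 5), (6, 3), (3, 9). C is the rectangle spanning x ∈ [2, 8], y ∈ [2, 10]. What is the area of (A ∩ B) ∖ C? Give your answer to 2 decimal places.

1.61

|A ∩ B| = 11.6071.
|(A ∩ B) ∩ C| = 10.
|(A ∩ B) ∖ C| = 11.6071 − 10 = 1.61.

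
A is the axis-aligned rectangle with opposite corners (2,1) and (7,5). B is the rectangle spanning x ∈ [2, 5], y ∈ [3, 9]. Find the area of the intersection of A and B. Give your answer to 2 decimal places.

6.00

|A∩B|: x∈[2,5], y∈[3,5] → 3·2 = 6.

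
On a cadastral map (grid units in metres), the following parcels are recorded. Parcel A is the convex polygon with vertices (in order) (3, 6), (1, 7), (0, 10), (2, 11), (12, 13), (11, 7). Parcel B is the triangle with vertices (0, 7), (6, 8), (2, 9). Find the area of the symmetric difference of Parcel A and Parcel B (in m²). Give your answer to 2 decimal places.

|Parcel A| = 57.5, |Parcel B| = 5, |Parcel A∩Parcel B| = 4.7039.
|Parcel A △ Parcel B| = |Parcel A| + |Parcel B| − 2·|Parcel A∩Parcel B| = 57.5 + 5 − 9.4079 = 53.09.

53.09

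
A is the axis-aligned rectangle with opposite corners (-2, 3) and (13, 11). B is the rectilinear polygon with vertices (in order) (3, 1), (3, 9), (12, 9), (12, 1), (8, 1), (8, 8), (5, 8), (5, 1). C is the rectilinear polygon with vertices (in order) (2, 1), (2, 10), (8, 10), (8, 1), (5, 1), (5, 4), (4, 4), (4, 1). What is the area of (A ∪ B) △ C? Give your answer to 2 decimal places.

|A ∪ B| = 132.
|(A ∪ B) ∩ C| = 43.
|(A ∪ B) △ C| = 132 + 51 − 86 = 97.00.

97.00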